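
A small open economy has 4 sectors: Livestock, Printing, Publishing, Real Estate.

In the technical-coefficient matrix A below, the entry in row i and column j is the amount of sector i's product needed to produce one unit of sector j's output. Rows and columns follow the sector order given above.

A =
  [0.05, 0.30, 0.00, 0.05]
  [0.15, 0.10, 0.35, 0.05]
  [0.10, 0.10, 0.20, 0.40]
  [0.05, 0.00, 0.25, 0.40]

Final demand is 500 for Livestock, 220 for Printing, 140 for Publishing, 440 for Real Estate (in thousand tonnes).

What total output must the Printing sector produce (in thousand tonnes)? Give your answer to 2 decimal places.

x_2 = 843.03

I − A =
  [   0.95    -0.30     0.00    -0.05]
  [  -0.15     0.90    -0.35    -0.05]
  [  -0.10    -0.10     0.80    -0.40]
  [  -0.05     0.00    -0.25     0.60]
Compute the cofactors C_ij = (−1)^(i+j)·(3×3 minor ij) of I−A; the adjugate is their transpose:
adj(I−A) = Cᵀ =
  [ 0.319750   0.115250   0.078000   0.088250]
  [ 0.088250   0.357750   0.212375   0.178750]
  [ 0.081250   0.080750   0.483000   0.335500]
  [ 0.060500   0.043250   0.207750   0.604250]
det(I−A) = Σ_j (I−A)_1j·C_1j = (0.95)(0.319750) + (-0.30)(0.088250) + (0.00)(0.081250) + (-0.05)(0.060500) = 0.2742625
(I − A)⁻¹ = adj(I−A) / det(I−A) ≈
  [   1.1659     0.4202     0.2844     0.3218]
  [   0.3218     1.3044     0.7743     0.6517]
  [   0.2962     0.2944     1.7611     1.2233]
  [   0.2206     0.1577     0.7575     2.2032]
x = (I − A)⁻¹ d = adj(I−A)·d / det(I−A), with det(I−A) = 0.2742625:
  x_1 = (0.319750·500 + 0.115250·220 + 0.078000·140 + 0.088250·440) / 0.2742625 = 234.98 / 0.2742625 ≈ 856.77
  x_2 = (0.088250·500 + 0.357750·220 + 0.212375·140 + 0.178750·440) / 0.2742625 = 231.2125 / 0.2742625 ≈ 843.03
  x_3 = (0.081250·500 + 0.080750·220 + 0.483000·140 + 0.335500·440) / 0.2742625 = 273.63 / 0.2742625 ≈ 997.69
  x_4 = (0.060500·500 + 0.043250·220 + 0.207750·140 + 0.604250·440) / 0.2742625 = 334.72 / 0.2742625 ≈ 1220.44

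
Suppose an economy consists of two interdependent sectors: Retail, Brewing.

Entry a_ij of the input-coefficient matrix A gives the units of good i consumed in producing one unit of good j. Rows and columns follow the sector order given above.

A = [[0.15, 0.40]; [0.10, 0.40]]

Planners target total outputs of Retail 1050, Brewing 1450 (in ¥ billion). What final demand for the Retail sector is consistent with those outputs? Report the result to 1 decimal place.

d_1 = 312.5

I − A =
  [   0.85    -0.40]
  [  -0.10     0.60]
d = (I − A) x:
  d_1 = (+0.85)·1050 + (-0.40)·1450 = 312.5
  d_2 = (-0.10)·1050 + (+0.60)·1450 = 765.0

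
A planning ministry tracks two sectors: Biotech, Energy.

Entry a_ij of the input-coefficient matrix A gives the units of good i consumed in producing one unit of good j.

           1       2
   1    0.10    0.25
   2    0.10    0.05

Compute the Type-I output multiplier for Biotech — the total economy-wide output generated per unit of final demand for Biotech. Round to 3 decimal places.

I − A =
  [   0.90    -0.25]
  [  -0.10     0.95]
det(I−A) = (0.90)(0.95) − (-0.25)(-0.10) = 0.8300
adj(I−A) = [[0.95, 0.25], [0.10, 0.90]]
(I − A)⁻¹ = adj(I−A) / det(I−A) ≈
  [   1.1446     0.3012]
  [   0.1205     1.0843]
The output multiplier for sector j is the column-j sum of the Leontief inverse (I − A)⁻¹ = adj(I−A) / det(I−A).
Column 1 of adj(I−A): (0.95, 0.10); det(I−A) = 0.8300.
m_1 = (0.95 + 0.10) / 0.8300 = 1.05 / 0.8300 ≈ 1.265.

m_1 = 1.265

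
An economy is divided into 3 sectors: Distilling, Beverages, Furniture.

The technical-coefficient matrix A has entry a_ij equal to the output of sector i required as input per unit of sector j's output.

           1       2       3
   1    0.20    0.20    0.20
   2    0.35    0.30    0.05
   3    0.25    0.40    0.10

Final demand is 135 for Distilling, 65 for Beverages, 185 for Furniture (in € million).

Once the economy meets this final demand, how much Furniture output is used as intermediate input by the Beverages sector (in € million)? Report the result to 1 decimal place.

I − A =
  [   0.80    -0.20    -0.20]
  [  -0.35     0.70    -0.05]
  [  -0.25    -0.40     0.90]
Cofactors of I−A, C_ij = (−1)^(i+j)·(minor ij) (rows/columns in the sector order above):
  C_11 = (0.70)(0.90) − (-0.05)(-0.40) = 0.6100
  C_12 = −[(-0.35)(0.90) − (-0.05)(-0.25)] = 0.3275
  C_13 = (-0.35)(-0.40) − (0.70)(-0.25) = 0.3150
  C_21 = −[(-0.20)(0.90) − (-0.20)(-0.40)] = 0.2600
  C_22 = (0.80)(0.90) − (-0.20)(-0.25) = 0.6700
  C_23 = −[(0.80)(-0.40) − (-0.20)(-0.25)] = 0.3700
  C_31 = (-0.20)(-0.05) − (-0.20)(0.70) = 0.1500
  C_32 = −[(0.80)(-0.05) − (-0.20)(-0.35)] = 0.1100
  C_33 = (0.80)(0.70) − (-0.20)(-0.35) = 0.4900
det(I−A) = Σ_j (I−A)_1j·C_1j = (0.80)(0.6100) + (-0.20)(0.3275) + (-0.20)(0.3150) = 0.3595
adj(I−A) = Cᵀ =
  [ 0.6100   0.2600   0.1500]
  [ 0.3275   0.6700   0.1100]
  [ 0.3150   0.3700   0.4900]
(I − A)⁻¹ = adj(I−A) / det(I−A) ≈
  [   1.6968     0.7232     0.4172]
  [   0.9110     1.8637     0.3060]
  [   0.8762     1.0292     1.3630]
First solve x = (I − A)⁻¹ d = adj(I−A)·d / det(I−A); in particular x_2 = (0.3275·135 + 0.6700·65 + 0.1100·185) / 0.3595 = 108.1125 / 0.3595 ≈ 300.730.
Intermediate flow from 3 to 2: z_32 = a_32 · x_2 = 0.40 × 108.1125 / 0.3595 = 43.245 / 0.3595 ≈ 120.3.

z_32 = 120.3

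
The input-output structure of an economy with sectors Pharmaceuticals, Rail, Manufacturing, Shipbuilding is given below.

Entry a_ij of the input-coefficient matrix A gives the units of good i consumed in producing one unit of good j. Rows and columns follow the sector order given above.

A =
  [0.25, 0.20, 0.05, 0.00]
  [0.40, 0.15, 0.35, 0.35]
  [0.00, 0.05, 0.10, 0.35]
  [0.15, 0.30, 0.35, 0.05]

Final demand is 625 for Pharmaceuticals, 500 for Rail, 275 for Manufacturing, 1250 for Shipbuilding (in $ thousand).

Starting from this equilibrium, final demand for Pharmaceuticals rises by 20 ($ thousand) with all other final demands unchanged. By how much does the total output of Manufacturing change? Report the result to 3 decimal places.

I − A =
  [   0.75    -0.20    -0.05     0.00]
  [  -0.40     0.85    -0.35    -0.35]
  [   0.00    -0.05     0.90    -0.35]
  [  -0.15    -0.30    -0.35     0.95]
Compute the cofactors C_ij = (−1)^(i+j)·(3×3 minor ij) of I−A; the adjugate is their transpose:
adj(I−A) = Cᵀ =
  [ 0.468625   0.154125   0.126125   0.103250]
  [ 0.358625   0.546750   0.362875   0.335125]
  [ 0.108250   0.124875   0.440375   0.208250]
  [ 0.227125   0.243000   0.296750   0.487625]
det(I−A) = Σ_j (I−A)_1j·C_1j = (0.75)(0.468625) + (-0.20)(0.358625) + (-0.05)(0.108250) + (0.00)(0.227125) = 0.27433125
(I − A)⁻¹ = adj(I−A) / det(I−A) ≈
  [   1.7082     0.5618     0.4598     0.3764]
  [   1.3073     1.9930     1.3228     1.2216]
  [   0.3946     0.4552     1.6053     0.7591]
  [   0.8279     0.8858     1.0817     1.7775]
Δx = (I − A)⁻¹ Δd with Δd having +20 in the Pharmaceuticals component and 0 elsewhere.
So Δx_3 = L_31 · (+20), where L_31 = adj(I−A)_31 / det(I−A) = 0.108250 / 0.27433125.
Δx_3 = 0.108250 × (+20) / 0.27433125 = 2.165 / 0.27433125 ≈ 7.892.

Δx_3 = 7.892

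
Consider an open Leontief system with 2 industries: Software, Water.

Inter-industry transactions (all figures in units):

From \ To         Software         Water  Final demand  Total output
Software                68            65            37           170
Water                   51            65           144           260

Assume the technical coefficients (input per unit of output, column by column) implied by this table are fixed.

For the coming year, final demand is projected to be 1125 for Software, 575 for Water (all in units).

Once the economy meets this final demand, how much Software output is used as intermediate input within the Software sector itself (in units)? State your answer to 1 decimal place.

Technical coefficients a_ij = z_ij / X_j:
  a_11 = 68/170 = 0.40, a_21 = 51/170 = 0.30
  a_12 = 65/260 = 0.25, a_22 = 65/260 = 0.25
I − A =
  [   0.60    -0.25]
  [  -0.30     0.75]
det(I−A) = (0.60)(0.75) − (-0.25)(-0.30) = 0.3750
adj(I−A) = [[0.75, 0.25], [0.30, 0.60]]
(I − A)⁻¹ = adj(I−A) / det(I−A) ≈
  [   2.0000     0.6667]
  [   0.8000     1.6000]
First solve x = (I − A)⁻¹ d = adj(I−A)·d / det(I−A); in particular x_1 = (0.75·1125 + 0.25·575) / 0.3750 = 987.50 / 0.3750 ≈ 2633.333.
Intermediate flow from 1 to 1: z_11 = a_11 · x_1 = 0.40 × 987.50 / 0.3750 = 395.00 / 0.3750 ≈ 1053.3.

z_11 = 1053.3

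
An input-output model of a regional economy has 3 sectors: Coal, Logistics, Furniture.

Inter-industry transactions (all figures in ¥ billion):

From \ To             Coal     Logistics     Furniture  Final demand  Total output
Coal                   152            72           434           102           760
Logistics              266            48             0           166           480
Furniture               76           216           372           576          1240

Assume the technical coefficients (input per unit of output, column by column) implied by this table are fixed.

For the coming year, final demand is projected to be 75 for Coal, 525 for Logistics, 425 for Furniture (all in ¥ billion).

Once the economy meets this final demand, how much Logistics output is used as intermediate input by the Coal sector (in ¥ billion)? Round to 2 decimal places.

z_LC = 293.28

Technical coefficients a_ij = z_ij / X_j:
  a_CC = 152/760 = 0.20, a_LC = 266/760 = 0.35, a_FC = 76/760 = 0.10
  a_CL = 72/480 = 0.15, a_LL = 48/480 = 0.10, a_FL = 216/480 = 0.45
  a_CF = 434/1240 = 0.35, a_LF = 0/1240 = 0.00, a_FF = 372/1240 = 0.30
I − A =
  [   0.80    -0.15    -0.35]
  [  -0.35     0.90     0.00]
  [  -0.10    -0.45     0.70]
Cofactors of I−A, C_ij = (−1)^(i+j)·(minor ij) (rows/columns in the sector order above):
  C_11 = (0.90)(0.70) − (0.00)(-0.45) = 0.6300
  C_12 = −[(-0.35)(0.70) − (0.00)(-0.10)] = 0.2450
  C_13 = (-0.35)(-0.45) − (0.90)(-0.10) = 0.2475
  C_21 = −[(-0.15)(0.70) − (-0.35)(-0.45)] = 0.2625
  C_22 = (0.80)(0.70) − (-0.35)(-0.10) = 0.5250
  C_23 = −[(0.80)(-0.45) − (-0.15)(-0.10)] = 0.3750
  C_31 = (-0.15)(0.00) − (-0.35)(0.90) = 0.3150
  C_32 = −[(0.80)(0.00) − (-0.35)(-0.35)] = 0.1225
  C_33 = (0.80)(0.90) − (-0.15)(-0.35) = 0.6675
det(I−A) = Σ_j (I−A)_1j·C_1j = (0.80)(0.6300) + (-0.15)(0.2450) + (-0.35)(0.2475) = 0.380625
adj(I−A) = Cᵀ =
  [ 0.6300   0.2625   0.3150]
  [ 0.2450   0.5250   0.1225]
  [ 0.2475   0.3750   0.6675]
(I − A)⁻¹ = adj(I−A) / det(I−A) ≈
  [   1.6552     0.6897     0.8276]
  [   0.6437     1.3793     0.3218]
  [   0.6502     0.9852     1.7537]
First solve x = (I − A)⁻¹ d = adj(I−A)·d / det(I−A); in particular x_C = (0.6300·75 + 0.2625·525 + 0.3150·425) / 0.380625 = 318.9375 / 0.380625 ≈ 837.9310.
Intermediate flow from L to C: z_LC = a_LC · x_C = 0.35 × 318.9375 / 0.380625 = 111.628125 / 0.380625 ≈ 293.28.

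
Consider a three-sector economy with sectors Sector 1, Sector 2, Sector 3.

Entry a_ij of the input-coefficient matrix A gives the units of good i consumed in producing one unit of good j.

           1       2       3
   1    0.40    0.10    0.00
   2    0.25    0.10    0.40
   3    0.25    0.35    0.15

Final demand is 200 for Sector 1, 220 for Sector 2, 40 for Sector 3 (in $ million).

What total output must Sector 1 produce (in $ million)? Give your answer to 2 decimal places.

I − A =
  [   0.60    -0.10     0.00]
  [  -0.25     0.90    -0.40]
  [  -0.25    -0.35     0.85]
Cofactors of I−A, C_ij = (−1)^(i+j)·(minor ij) (rows/columns in the sector order above):
  C_11 = (0.90)(0.85) − (-0.40)(-0.35) = 0.6250
  C_12 = −[(-0.25)(0.85) − (-0.40)(-0.25)] = 0.3125
  C_13 = (-0.25)(-0.35) − (0.90)(-0.25) = 0.3125
  C_21 = −[(-0.10)(0.85) − (0.00)(-0.35)] = 0.0850
  C_22 = (0.60)(0.85) − (0.00)(-0.25) = 0.5100
  C_23 = −[(0.60)(-0.35) − (-0.10)(-0.25)] = 0.2350
  C_31 = (-0.10)(-0.40) − (0.00)(0.90) = 0.0400
  C_32 = −[(0.60)(-0.40) − (0.00)(-0.25)] = 0.2400
  C_33 = (0.60)(0.90) − (-0.10)(-0.25) = 0.5150
det(I−A) = Σ_j (I−A)_1j·C_1j = (0.60)(0.6250) + (-0.10)(0.3125) + (0.00)(0.3125) = 0.34375
adj(I−A) = Cᵀ =
  [ 0.6250   0.0850   0.0400]
  [ 0.3125   0.5100   0.2400]
  [ 0.3125   0.2350   0.5150]
(I − A)⁻¹ = adj(I−A) / det(I−A) ≈
  [   1.8182     0.2473     0.1164]
  [   0.9091     1.4836     0.6982]
  [   0.9091     0.6836     1.4982]
x = (I − A)⁻¹ d = adj(I−A)·d / det(I−A), with det(I−A) = 0.34375:
  x_1 = (0.6250·200 + 0.0850·220 + 0.0400·40) / 0.34375 = 145.30 / 0.34375 ≈ 422.69
  x_2 = (0.3125·200 + 0.5100·220 + 0.2400·40) / 0.34375 = 184.30 / 0.34375 ≈ 536.15
  x_3 = (0.3125·200 + 0.2350·220 + 0.5150·40) / 0.34375 = 134.80 / 0.34375 ≈ 392.15

x_1 = 422.69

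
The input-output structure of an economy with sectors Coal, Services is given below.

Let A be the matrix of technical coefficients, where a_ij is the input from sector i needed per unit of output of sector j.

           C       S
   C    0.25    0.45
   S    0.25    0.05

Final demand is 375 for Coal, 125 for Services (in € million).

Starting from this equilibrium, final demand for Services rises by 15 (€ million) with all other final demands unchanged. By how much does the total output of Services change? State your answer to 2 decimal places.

I − A =
  [   0.75    -0.45]
  [  -0.25     0.95]
det(I−A) = (0.75)(0.95) − (-0.45)(-0.25) = 0.6000
adj(I−A) = [[0.95, 0.45], [0.25, 0.75]]
(I − A)⁻¹ = adj(I−A) / det(I−A) ≈
  [   1.5833     0.7500]
  [   0.4167     1.2500]
Δx = (I − A)⁻¹ Δd with Δd having +15 in the Services component and 0 elsewhere.
So Δx_S = L_SS · (+15), where L_SS = adj(I−A)_SS / det(I−A) = 0.75 / 0.6000.
Δx_S = 0.75 × (+15) / 0.6000 = 11.25 / 0.6000 = 18.75.

Δx_S = 18.75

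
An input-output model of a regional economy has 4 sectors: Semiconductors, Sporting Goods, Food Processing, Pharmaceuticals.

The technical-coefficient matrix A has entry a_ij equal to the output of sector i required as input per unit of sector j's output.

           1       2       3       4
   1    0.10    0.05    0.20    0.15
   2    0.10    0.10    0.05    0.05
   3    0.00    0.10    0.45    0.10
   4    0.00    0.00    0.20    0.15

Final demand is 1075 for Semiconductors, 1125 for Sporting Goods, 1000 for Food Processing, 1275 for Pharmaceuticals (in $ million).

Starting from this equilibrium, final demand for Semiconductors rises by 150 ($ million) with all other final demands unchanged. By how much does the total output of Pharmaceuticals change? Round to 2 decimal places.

Δx_4 = 0.85

I − A =
  [   0.90    -0.05    -0.20    -0.15]
  [  -0.10     0.90    -0.05    -0.05]
  [   0.00    -0.10     0.55    -0.10]
  [   0.00     0.00    -0.20     0.85]
Compute the cofactors C_ij = (−1)^(i+j)·(3×3 minor ij) of I−A; the adjugate is their transpose:
adj(I−A) = Cᵀ =
  [ 0.397500   0.042375   0.182625   0.094125]
  [ 0.044750   0.402750   0.067250   0.039500]
  [ 0.008500   0.076500   0.684250   0.086500]
  [ 0.002000   0.018000   0.161000   0.436250]
det(I−A) = Σ_j (I−A)_1j·C_1j = (0.90)(0.397500) + (-0.05)(0.044750) + (-0.20)(0.008500) + (-0.15)(0.002000) = 0.3535125
(I − A)⁻¹ = adj(I−A) / det(I−A) ≈
  [   1.1244     0.1199     0.5166     0.2663]
  [   0.1266     1.1393     0.1902     0.1117]
  [   0.0240     0.2164     1.9356     0.2447]
  [   0.0057     0.0509     0.4554     1.2340]
Δx = (I − A)⁻¹ Δd with Δd having +150 in the Semiconductors component and 0 elsewhere.
So Δx_4 = L_41 · (+150), where L_41 = adj(I−A)_41 / det(I−A) = 0.002000 / 0.3535125.
Δx_4 = 0.002000 × (+150) / 0.3535125 = 0.30 / 0.3535125 ≈ 0.85.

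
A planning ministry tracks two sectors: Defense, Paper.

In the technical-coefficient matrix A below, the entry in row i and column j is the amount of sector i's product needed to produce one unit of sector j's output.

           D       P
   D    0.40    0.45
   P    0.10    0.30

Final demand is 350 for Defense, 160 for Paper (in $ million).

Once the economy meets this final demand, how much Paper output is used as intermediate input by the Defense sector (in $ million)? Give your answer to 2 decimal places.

z_PD = 84.53

I − A =
  [   0.60    -0.45]
  [  -0.10     0.70]
det(I−A) = (0.60)(0.70) − (-0.45)(-0.10) = 0.3750
adj(I−A) = [[0.70, 0.45], [0.10, 0.60]]
(I − A)⁻¹ = adj(I−A) / det(I−A) ≈
  [   1.8667     1.2000]
  [   0.2667     1.6000]
First solve x = (I − A)⁻¹ d = adj(I−A)·d / det(I−A); in particular x_D = (0.70·350 + 0.45·160) / 0.3750 = 317.00 / 0.3750 ≈ 845.3333.
Intermediate flow from P to D: z_PD = a_PD · x_D = 0.10 × 317.00 / 0.3750 = 31.70 / 0.3750 ≈ 84.53.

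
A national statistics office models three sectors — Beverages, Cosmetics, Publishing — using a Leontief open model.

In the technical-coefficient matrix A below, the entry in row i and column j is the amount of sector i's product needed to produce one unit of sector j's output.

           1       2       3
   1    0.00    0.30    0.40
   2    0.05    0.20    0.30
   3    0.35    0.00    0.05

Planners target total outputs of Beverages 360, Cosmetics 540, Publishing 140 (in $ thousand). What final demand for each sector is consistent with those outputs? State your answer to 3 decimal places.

d_1 = 142.000, d_2 = 372.000, d_3 = 7.000

I − A =
  [   1.00    -0.30    -0.40]
  [  -0.05     0.80    -0.30]
  [  -0.35     0.00     0.95]
d = (I − A) x:
  d_1 = (+1.00)·360 + (-0.30)·540 + (-0.40)·140 = 142.000
  d_2 = (-0.05)·360 + (+0.80)·540 + (-0.30)·140 = 372.000
  d_3 = (-0.35)·360 + (+0.00)·540 + (+0.95)·140 = 7.000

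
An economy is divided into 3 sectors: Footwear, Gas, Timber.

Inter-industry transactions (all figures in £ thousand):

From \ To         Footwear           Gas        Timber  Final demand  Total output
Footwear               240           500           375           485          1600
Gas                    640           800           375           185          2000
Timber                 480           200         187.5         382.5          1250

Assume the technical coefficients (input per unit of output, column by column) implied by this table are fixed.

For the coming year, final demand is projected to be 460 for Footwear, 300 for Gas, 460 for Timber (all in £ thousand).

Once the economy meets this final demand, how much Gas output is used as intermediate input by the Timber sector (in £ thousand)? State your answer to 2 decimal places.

Technical coefficients a_ij = z_ij / X_j:
  a_FF = 240/1600 = 0.15, a_GF = 640/1600 = 0.40, a_TF = 480/1600 = 0.30
  a_FG = 500/2000 = 0.25, a_GG = 800/2000 = 0.40, a_TG = 200/2000 = 0.10
  a_FT = 375/1250 = 0.30, a_GT = 375/1250 = 0.30, a_TT = 187.5/1250 = 0.15
I − A =
  [   0.85    -0.25    -0.30]
  [  -0.40     0.60    -0.30]
  [  -0.30    -0.10     0.85]
Cofactors of I−A, C_ij = (−1)^(i+j)·(minor ij) (rows/columns in the sector order above):
  C_11 = (0.60)(0.85) − (-0.30)(-0.10) = 0.4800
  C_12 = −[(-0.40)(0.85) − (-0.30)(-0.30)] = 0.4300
  C_13 = (-0.40)(-0.10) − (0.60)(-0.30) = 0.2200
  C_21 = −[(-0.25)(0.85) − (-0.30)(-0.10)] = 0.2425
  C_22 = (0.85)(0.85) − (-0.30)(-0.30) = 0.6325
  C_23 = −[(0.85)(-0.10) − (-0.25)(-0.30)] = 0.1600
  C_31 = (-0.25)(-0.30) − (-0.30)(0.60) = 0.2550
  C_32 = −[(0.85)(-0.30) − (-0.30)(-0.40)] = 0.3750
  C_33 = (0.85)(0.60) − (-0.25)(-0.40) = 0.4100
det(I−A) = Σ_j (I−A)_1j·C_1j = (0.85)(0.4800) + (-0.25)(0.4300) + (-0.30)(0.2200) = 0.2345
adj(I−A) = Cᵀ =
  [ 0.4800   0.2425   0.2550]
  [ 0.4300   0.6325   0.3750]
  [ 0.2200   0.1600   0.4100]
(I − A)⁻¹ = adj(I−A) / det(I−A) ≈
  [   2.0469     1.0341     1.0874]
  [   1.8337     2.6972     1.5991]
  [   0.9382     0.6823     1.7484]
First solve x = (I − A)⁻¹ d = adj(I−A)·d / det(I−A); in particular x_T = (0.2200·460 + 0.1600·300 + 0.4100·460) / 0.2345 = 337.80 / 0.2345 ≈ 1440.5117.
Intermediate flow from G to T: z_GT = a_GT · x_T = 0.30 × 337.80 / 0.2345 = 101.34 / 0.2345 ≈ 432.15.

z_GT = 432.15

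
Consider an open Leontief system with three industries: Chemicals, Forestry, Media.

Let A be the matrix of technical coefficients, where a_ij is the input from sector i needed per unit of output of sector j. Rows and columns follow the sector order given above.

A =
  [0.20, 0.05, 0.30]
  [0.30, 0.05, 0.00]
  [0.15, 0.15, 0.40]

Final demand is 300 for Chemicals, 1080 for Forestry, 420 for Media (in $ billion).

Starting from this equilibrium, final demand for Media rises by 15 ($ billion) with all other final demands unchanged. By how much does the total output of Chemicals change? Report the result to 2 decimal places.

I − A =
  [   0.80    -0.05    -0.30]
  [  -0.30     0.95     0.00]
  [  -0.15    -0.15     0.60]
Cofactors of I−A, C_ij = (−1)^(i+j)·(minor ij) (rows/columns in the sector order above):
  C_11 = (0.95)(0.60) − (0.00)(-0.15) = 0.5700
  C_12 = −[(-0.30)(0.60) − (0.00)(-0.15)] = 0.1800
  C_13 = (-0.30)(-0.15) − (0.95)(-0.15) = 0.1875
  C_21 = −[(-0.05)(0.60) − (-0.30)(-0.15)] = 0.0750
  C_22 = (0.80)(0.60) − (-0.30)(-0.15) = 0.4350
  C_23 = −[(0.80)(-0.15) − (-0.05)(-0.15)] = 0.1275
  C_31 = (-0.05)(0.00) − (-0.30)(0.95) = 0.2850
  C_32 = −[(0.80)(0.00) − (-0.30)(-0.30)] = 0.0900
  C_33 = (0.80)(0.95) − (-0.05)(-0.30) = 0.7450
det(I−A) = Σ_j (I−A)_1j·C_1j = (0.80)(0.5700) + (-0.05)(0.1800) + (-0.30)(0.1875) = 0.39075
adj(I−A) = Cᵀ =
  [ 0.5700   0.0750   0.2850]
  [ 0.1800   0.4350   0.0900]
  [ 0.1875   0.1275   0.7450]
(I − A)⁻¹ = adj(I−A) / det(I−A) ≈
  [   1.4587     0.1919     0.7294]
  [   0.4607     1.1132     0.2303]
  [   0.4798     0.3263     1.9066]
Δx = (I − A)⁻¹ Δd with Δd having +15 in the Media component and 0 elsewhere.
So Δx_C = L_CM · (+15), where L_CM = adj(I−A)_CM / det(I−A) = 0.2850 / 0.39075.
Δx_C = 0.2850 × (+15) / 0.39075 = 4.275 / 0.39075 ≈ 10.94.

Δx_C = 10.94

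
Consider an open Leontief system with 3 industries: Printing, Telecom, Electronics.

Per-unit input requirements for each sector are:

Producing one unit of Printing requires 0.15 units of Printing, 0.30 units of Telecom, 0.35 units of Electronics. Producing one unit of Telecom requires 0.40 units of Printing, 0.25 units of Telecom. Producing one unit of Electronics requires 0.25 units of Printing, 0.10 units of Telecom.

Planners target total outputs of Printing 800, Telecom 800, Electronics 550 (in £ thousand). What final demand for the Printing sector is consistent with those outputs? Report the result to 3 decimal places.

d_P = 222.500

I − A =
  [   0.85    -0.40    -0.25]
  [  -0.30     0.75    -0.10]
  [  -0.35     0.00     1.00]
d = (I − A) x:
  d_P = (+0.85)·800 + (-0.40)·800 + (-0.25)·550 = 222.500
  d_T = (-0.30)·800 + (+0.75)·800 + (-0.10)·550 = 305.000
  d_E = (-0.35)·800 + (+0.00)·800 + (+1.00)·550 = 270.000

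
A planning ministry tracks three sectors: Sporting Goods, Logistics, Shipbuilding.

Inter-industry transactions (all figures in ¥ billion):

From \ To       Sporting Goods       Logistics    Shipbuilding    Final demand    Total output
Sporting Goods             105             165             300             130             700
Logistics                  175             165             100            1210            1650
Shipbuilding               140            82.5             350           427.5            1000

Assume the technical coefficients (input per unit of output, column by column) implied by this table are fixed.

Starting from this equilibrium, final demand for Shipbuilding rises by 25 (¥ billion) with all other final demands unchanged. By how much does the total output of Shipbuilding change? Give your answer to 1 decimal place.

Δx_3 = 44.4

Technical coefficients a_ij = z_ij / X_j:
  a_11 = 105/700 = 0.15, a_21 = 175/700 = 0.25, a_31 = 140/700 = 0.20
  a_12 = 165/1650 = 0.10, a_22 = 165/1650 = 0.10, a_32 = 82.5/1650 = 0.05
  a_13 = 300/1000 = 0.30, a_23 = 100/1000 = 0.10, a_33 = 350/1000 = 0.35
I − A =
  [   0.85    -0.10    -0.30]
  [  -0.25     0.90    -0.10]
  [  -0.20    -0.05     0.65]
Cofactors of I−A, C_ij = (−1)^(i+j)·(minor ij) (rows/columns in the sector order above):
  C_11 = (0.90)(0.65) − (-0.10)(-0.05) = 0.5800
  C_12 = −[(-0.25)(0.65) − (-0.10)(-0.20)] = 0.1825
  C_13 = (-0.25)(-0.05) − (0.90)(-0.20) = 0.1925
  C_21 = −[(-0.10)(0.65) − (-0.30)(-0.05)] = 0.0800
  C_22 = (0.85)(0.65) − (-0.30)(-0.20) = 0.4925
  C_23 = −[(0.85)(-0.05) − (-0.10)(-0.20)] = 0.0625
  C_31 = (-0.10)(-0.10) − (-0.30)(0.90) = 0.2800
  C_32 = −[(0.85)(-0.10) − (-0.30)(-0.25)] = 0.1600
  C_33 = (0.85)(0.90) − (-0.10)(-0.25) = 0.7400
det(I−A) = Σ_j (I−A)_1j·C_1j = (0.85)(0.5800) + (-0.10)(0.1825) + (-0.30)(0.1925) = 0.4170
adj(I−A) = Cᵀ =
  [ 0.5800   0.0800   0.2800]
  [ 0.1825   0.4925   0.1600]
  [ 0.1925   0.0625   0.7400]
(I − A)⁻¹ = adj(I−A) / det(I−A) ≈
  [   1.3909     0.1918     0.6715]
  [   0.4376     1.1811     0.3837]
  [   0.4616     0.1499     1.7746]
Δx = (I − A)⁻¹ Δd with Δd having +25 in the Shipbuilding component and 0 elsewhere.
So Δx_3 = L_33 · (+25), where L_33 = adj(I−A)_33 / det(I−A) = 0.7400 / 0.4170.
Δx_3 = 0.7400 × (+25) / 0.4170 = 18.50 / 0.4170 ≈ 44.4.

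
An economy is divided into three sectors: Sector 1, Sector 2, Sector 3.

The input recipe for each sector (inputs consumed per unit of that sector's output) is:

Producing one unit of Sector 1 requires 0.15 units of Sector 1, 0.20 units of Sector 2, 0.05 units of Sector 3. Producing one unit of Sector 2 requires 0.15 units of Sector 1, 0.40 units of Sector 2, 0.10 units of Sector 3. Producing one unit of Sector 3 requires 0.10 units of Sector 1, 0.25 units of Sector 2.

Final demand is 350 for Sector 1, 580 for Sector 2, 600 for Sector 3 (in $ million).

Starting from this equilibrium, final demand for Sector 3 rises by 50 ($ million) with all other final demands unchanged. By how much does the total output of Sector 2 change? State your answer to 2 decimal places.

I − A =
  [   0.85    -0.15    -0.10]
  [  -0.20     0.60    -0.25]
  [  -0.05    -0.10     1.00]
Cofactors of I−A, C_ij = (−1)^(i+j)·(minor ij) (rows/columns in the sector order above):
  C_11 = (0.60)(1.00) − (-0.25)(-0.10) = 0.5750
  C_12 = −[(-0.20)(1.00) − (-0.25)(-0.05)] = 0.2125
  C_13 = (-0.20)(-0.10) − (0.60)(-0.05) = 0.0500
  C_21 = −[(-0.15)(1.00) − (-0.10)(-0.10)] = 0.1600
  C_22 = (0.85)(1.00) − (-0.10)(-0.05) = 0.8450
  C_23 = −[(0.85)(-0.10) − (-0.15)(-0.05)] = 0.0925
  C_31 = (-0.15)(-0.25) − (-0.10)(0.60) = 0.0975
  C_32 = −[(0.85)(-0.25) − (-0.10)(-0.20)] = 0.2325
  C_33 = (0.85)(0.60) − (-0.15)(-0.20) = 0.4800
det(I−A) = Σ_j (I−A)_1j·C_1j = (0.85)(0.5750) + (-0.15)(0.2125) + (-0.10)(0.0500) = 0.451875
adj(I−A) = Cᵀ =
  [ 0.5750   0.1600   0.0975]
  [ 0.2125   0.8450   0.2325]
  [ 0.0500   0.0925   0.4800]
(I − A)⁻¹ = adj(I−A) / det(I−A) ≈
  [   1.2725     0.3541     0.2158]
  [   0.4703     1.8700     0.5145]
  [   0.1107     0.2047     1.0622]
Δx = (I − A)⁻¹ Δd with Δd having +50 in the Sector 3 component and 0 elsewhere.
So Δx_2 = L_23 · (+50), where L_23 = adj(I−A)_23 / det(I−A) = 0.2325 / 0.451875.
Δx_2 = 0.2325 × (+50) / 0.451875 = 11.625 / 0.451875 ≈ 25.73.

Δx_2 = 25.73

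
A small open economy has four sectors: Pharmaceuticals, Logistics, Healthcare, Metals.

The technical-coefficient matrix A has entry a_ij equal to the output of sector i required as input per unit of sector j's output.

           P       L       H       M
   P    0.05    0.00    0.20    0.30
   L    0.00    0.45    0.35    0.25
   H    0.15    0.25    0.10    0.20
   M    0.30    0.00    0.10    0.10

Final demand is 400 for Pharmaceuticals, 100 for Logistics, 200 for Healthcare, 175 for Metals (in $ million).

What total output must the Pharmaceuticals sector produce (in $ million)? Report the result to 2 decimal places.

I − A =
  [   0.95     0.00    -0.20    -0.30]
  [   0.00     0.55    -0.35    -0.25]
  [  -0.15    -0.25     0.90    -0.20]
  [  -0.30     0.00    -0.10     0.90]
Compute the cofactors C_ij = (−1)^(i+j)·(3×3 minor ij) of I−A; the adjugate is their transpose:
adj(I−A) = Cᵀ =
  [ 0.349500   0.052500   0.115500   0.156750]
  [ 0.139500   0.626000   0.306500   0.288500]
  [ 0.126000   0.191250   0.420750   0.188625]
  [ 0.130500   0.038750   0.085250   0.370625]
det(I−A) = Σ_j (I−A)_1j·C_1j = (0.95)(0.349500) + (0.00)(0.139500) + (-0.20)(0.126000) + (-0.30)(0.130500) = 0.267675
(I − A)⁻¹ = adj(I−A) / det(I−A) ≈
  [   1.3057     0.1961     0.4315     0.5856]
  [   0.5212     2.3387     1.1450     1.0778]
  [   0.4707     0.7145     1.5719     0.7047]
  [   0.4875     0.1448     0.3185     1.3846]
x = (I − A)⁻¹ d = adj(I−A)·d / det(I−A), with det(I−A) = 0.267675:
  x_P = (0.349500·400 + 0.052500·100 + 0.115500·200 + 0.156750·175) / 0.267675 = 195.58125 / 0.267675 ≈ 730.67
  x_L = (0.139500·400 + 0.626000·100 + 0.306500·200 + 0.288500·175) / 0.267675 = 230.1875 / 0.267675 ≈ 859.95
  x_H = (0.126000·400 + 0.191250·100 + 0.420750·200 + 0.188625·175) / 0.267675 = 186.684375 / 0.267675 ≈ 697.43
  x_M = (0.130500·400 + 0.038750·100 + 0.085250·200 + 0.370625·175) / 0.267675 = 137.984375 / 0.267675 ≈ 515.49

x_P = 730.67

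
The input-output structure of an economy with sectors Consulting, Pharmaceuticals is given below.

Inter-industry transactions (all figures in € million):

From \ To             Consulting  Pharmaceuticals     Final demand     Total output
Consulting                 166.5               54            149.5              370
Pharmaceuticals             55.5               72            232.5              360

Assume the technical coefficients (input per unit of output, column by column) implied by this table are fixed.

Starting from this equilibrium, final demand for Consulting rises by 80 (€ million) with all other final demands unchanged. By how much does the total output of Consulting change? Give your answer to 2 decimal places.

Δx_1 = 153.29

Technical coefficients a_ij = z_ij / X_j:
  a_11 = 166.5/370 = 0.45, a_21 = 55.5/370 = 0.15
  a_12 = 54/360 = 0.15, a_22 = 72/360 = 0.20
I − A =
  [   0.55    -0.15]
  [  -0.15     0.80]
det(I−A) = (0.55)(0.80) − (-0.15)(-0.15) = 0.4175
adj(I−A) = [[0.80, 0.15], [0.15, 0.55]]
(I − A)⁻¹ = adj(I−A) / det(I−A) ≈
  [   1.9162     0.3593]
  [   0.3593     1.3174]
Δx = (I − A)⁻¹ Δd with Δd having +80 in the Consulting component and 0 elsewhere.
So Δx_1 = L_11 · (+80), where L_11 = adj(I−A)_11 / det(I−A) = 0.80 / 0.4175.
Δx_1 = 0.80 × (+80) / 0.4175 = 64.00 / 0.4175 ≈ 153.29.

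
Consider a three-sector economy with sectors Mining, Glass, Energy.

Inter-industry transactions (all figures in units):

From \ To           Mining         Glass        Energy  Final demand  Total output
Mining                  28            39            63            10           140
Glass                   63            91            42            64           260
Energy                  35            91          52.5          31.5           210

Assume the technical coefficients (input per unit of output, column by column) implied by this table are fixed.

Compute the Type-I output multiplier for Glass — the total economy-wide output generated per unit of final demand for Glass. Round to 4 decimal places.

m_G = 5.8930

Technical coefficients a_ij = z_ij / X_j:
  a_MM = 28/140 = 0.20, a_GM = 63/140 = 0.45, a_EM = 35/140 = 0.25
  a_MG = 39/260 = 0.15, a_GG = 91/260 = 0.35, a_EG = 91/260 = 0.35
  a_ME = 63/210 = 0.30, a_GE = 42/210 = 0.20, a_EE = 52.5/210 = 0.25
I − A =
  [   0.80    -0.15    -0.30]
  [  -0.45     0.65    -0.20]
  [  -0.25    -0.35     0.75]
Cofactors of I−A, C_ij = (−1)^(i+j)·(minor ij) (rows/columns in the sector order above):
  C_11 = (0.65)(0.75) − (-0.20)(-0.35) = 0.4175
  C_12 = −[(-0.45)(0.75) − (-0.20)(-0.25)] = 0.3875
  C_13 = (-0.45)(-0.35) − (0.65)(-0.25) = 0.3200
  C_21 = −[(-0.15)(0.75) − (-0.30)(-0.35)] = 0.2175
  C_22 = (0.80)(0.75) − (-0.30)(-0.25) = 0.5250
  C_23 = −[(0.80)(-0.35) − (-0.15)(-0.25)] = 0.3175
  C_31 = (-0.15)(-0.20) − (-0.30)(0.65) = 0.2250
  C_32 = −[(0.80)(-0.20) − (-0.30)(-0.45)] = 0.2950
  C_33 = (0.80)(0.65) − (-0.15)(-0.45) = 0.4525
det(I−A) = Σ_j (I−A)_1j·C_1j = (0.80)(0.4175) + (-0.15)(0.3875) + (-0.30)(0.3200) = 0.179875
adj(I−A) = Cᵀ =
  [ 0.4175   0.2175   0.2250]
  [ 0.3875   0.5250   0.2950]
  [ 0.3200   0.3175   0.4525]
(I − A)⁻¹ = adj(I−A) / det(I−A) ≈
  [   2.32106     1.20917     1.25087]
  [   2.15427     2.91869     1.64003]
  [   1.77901     1.76511     2.51564]
The output multiplier for sector j is the column-j sum of the Leontief inverse (I − A)⁻¹ = adj(I−A) / det(I−A).
Column G of adj(I−A): (0.2175, 0.5250, 0.3175); det(I−A) = 0.179875.
m_G = (0.2175 + 0.5250 + 0.3175) / 0.179875 = 1.06 / 0.179875 ≈ 5.8930.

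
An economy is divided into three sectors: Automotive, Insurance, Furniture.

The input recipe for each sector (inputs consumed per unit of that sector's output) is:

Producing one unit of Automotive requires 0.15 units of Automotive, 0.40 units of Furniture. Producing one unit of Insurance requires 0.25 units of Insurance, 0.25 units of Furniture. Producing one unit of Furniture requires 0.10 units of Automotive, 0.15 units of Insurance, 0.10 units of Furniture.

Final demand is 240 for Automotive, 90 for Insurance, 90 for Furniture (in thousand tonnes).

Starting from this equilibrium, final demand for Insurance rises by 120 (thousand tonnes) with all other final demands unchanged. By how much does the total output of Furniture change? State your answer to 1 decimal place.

Δx_F = 49.8

I − A =
  [   0.85     0.00    -0.10]
  [   0.00     0.75    -0.15]
  [  -0.40    -0.25     0.90]
Cofactors of I−A, C_ij = (−1)^(i+j)·(minor ij) (rows/columns in the sector order above):
  C_11 = (0.75)(0.90) − (-0.15)(-0.25) = 0.6375
  C_12 = −[(0.00)(0.90) − (-0.15)(-0.40)] = 0.0600
  C_13 = (0.00)(-0.25) − (0.75)(-0.40) = 0.3000
  C_21 = −[(0.00)(0.90) − (-0.10)(-0.25)] = 0.0250
  C_22 = (0.85)(0.90) − (-0.10)(-0.40) = 0.7250
  C_23 = −[(0.85)(-0.25) − (0.00)(-0.40)] = 0.2125
  C_31 = (0.00)(-0.15) − (-0.10)(0.75) = 0.0750
  C_32 = −[(0.85)(-0.15) − (-0.10)(0.00)] = 0.1275
  C_33 = (0.85)(0.75) − (0.00)(0.00) = 0.6375
det(I−A) = Σ_j (I−A)_1j·C_1j = (0.85)(0.6375) + (0.00)(0.0600) + (-0.10)(0.3000) = 0.511875
adj(I−A) = Cᵀ =
  [ 0.6375   0.0250   0.0750]
  [ 0.0600   0.7250   0.1275]
  [ 0.3000   0.2125   0.6375]
(I − A)⁻¹ = adj(I−A) / det(I−A) ≈
  [   1.2454     0.0488     0.1465]
  [   0.1172     1.4164     0.2491]
  [   0.5861     0.4151     1.2454]
Δx = (I − A)⁻¹ Δd with Δd having +120 in the Insurance component and 0 elsewhere.
So Δx_F = L_FI · (+120), where L_FI = adj(I−A)_FI / det(I−A) = 0.2125 / 0.511875.
Δx_F = 0.2125 × (+120) / 0.511875 = 25.50 / 0.511875 ≈ 49.8.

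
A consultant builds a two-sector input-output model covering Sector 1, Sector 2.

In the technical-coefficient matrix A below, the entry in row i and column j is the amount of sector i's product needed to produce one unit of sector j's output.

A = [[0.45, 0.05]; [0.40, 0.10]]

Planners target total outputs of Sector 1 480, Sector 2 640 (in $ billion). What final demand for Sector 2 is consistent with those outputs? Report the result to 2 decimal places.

d_2 = 384.00

I − A =
  [   0.55    -0.05]
  [  -0.40     0.90]
d = (I − A) x:
  d_1 = (+0.55)·480 + (-0.05)·640 = 232.00
  d_2 = (-0.40)·480 + (+0.90)·640 = 384.00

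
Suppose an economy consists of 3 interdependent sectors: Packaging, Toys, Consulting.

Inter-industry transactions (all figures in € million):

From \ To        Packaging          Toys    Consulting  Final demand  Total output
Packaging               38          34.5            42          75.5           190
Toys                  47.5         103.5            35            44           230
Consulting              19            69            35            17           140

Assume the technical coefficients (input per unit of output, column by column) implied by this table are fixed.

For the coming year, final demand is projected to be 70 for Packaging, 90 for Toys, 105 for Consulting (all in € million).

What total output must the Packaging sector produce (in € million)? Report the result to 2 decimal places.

x_P = 316.95

Technical coefficients a_ij = z_ij / X_j:
  a_PP = 38/190 = 0.20, a_TP = 47.5/190 = 0.25, a_CP = 19/190 = 0.10
  a_PT = 34.5/230 = 0.15, a_TT = 103.5/230 = 0.45, a_CT = 69/230 = 0.30
  a_PC = 42/140 = 0.30, a_TC = 35/140 = 0.25, a_CC = 35/140 = 0.25
I − A =
  [   0.80    -0.15    -0.30]
  [  -0.25     0.55    -0.25]
  [  -0.10    -0.30     0.75]
Cofactors of I−A, C_ij = (−1)^(i+j)·(minor ij) (rows/columns in the sector order above):
  C_11 = (0.55)(0.75) − (-0.25)(-0.30) = 0.3375
  C_12 = −[(-0.25)(0.75) − (-0.25)(-0.10)] = 0.2125
  C_13 = (-0.25)(-0.30) − (0.55)(-0.10) = 0.1300
  C_21 = −[(-0.15)(0.75) − (-0.30)(-0.30)] = 0.2025
  C_22 = (0.80)(0.75) − (-0.30)(-0.10) = 0.5700
  C_23 = −[(0.80)(-0.30) − (-0.15)(-0.10)] = 0.2550
  C_31 = (-0.15)(-0.25) − (-0.30)(0.55) = 0.2025
  C_32 = −[(0.80)(-0.25) − (-0.30)(-0.25)] = 0.2750
  C_33 = (0.80)(0.55) − (-0.15)(-0.25) = 0.4025
det(I−A) = Σ_j (I−A)_1j·C_1j = (0.80)(0.3375) + (-0.15)(0.2125) + (-0.30)(0.1300) = 0.199125
adj(I−A) = Cᵀ =
  [ 0.3375   0.2025   0.2025]
  [ 0.2125   0.5700   0.2750]
  [ 0.1300   0.2550   0.4025]
(I − A)⁻¹ = adj(I−A) / det(I−A) ≈
  [   1.6949     1.0169     1.0169]
  [   1.0672     2.8625     1.3810]
  [   0.6529     1.2806     2.0213]
x = (I − A)⁻¹ d = adj(I−A)·d / det(I−A), with det(I−A) = 0.199125:
  x_P = (0.3375·70 + 0.2025·90 + 0.2025·105) / 0.199125 = 63.1125 / 0.199125 ≈ 316.95
  x_T = (0.2125·70 + 0.5700·90 + 0.2750·105) / 0.199125 = 95.05 / 0.199125 ≈ 477.34
  x_C = (0.1300·70 + 0.2550·90 + 0.4025·105) / 0.199125 = 74.3125 / 0.199125 ≈ 373.20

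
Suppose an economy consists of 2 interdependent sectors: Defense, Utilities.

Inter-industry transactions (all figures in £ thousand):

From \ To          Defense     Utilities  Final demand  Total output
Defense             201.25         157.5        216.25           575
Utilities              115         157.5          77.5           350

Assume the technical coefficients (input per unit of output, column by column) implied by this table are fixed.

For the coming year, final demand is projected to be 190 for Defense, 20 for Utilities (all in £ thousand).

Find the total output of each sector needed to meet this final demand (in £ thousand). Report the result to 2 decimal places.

Technical coefficients a_ij = z_ij / X_j:
  a_DD = 201.25/575 = 0.35, a_UD = 115/575 = 0.20
  a_DU = 157.5/350 = 0.45, a_UU = 157.5/350 = 0.45
I − A =
  [   0.65    -0.45]
  [  -0.20     0.55]
det(I−A) = (0.65)(0.55) − (-0.45)(-0.20) = 0.2675
adj(I−A) = [[0.55, 0.45], [0.20, 0.65]]
(I − A)⁻¹ = adj(I−A) / det(I−A) ≈
  [   2.0561     1.6822]
  [   0.7477     2.4299]
x = (I − A)⁻¹ d = adj(I−A)·d / det(I−A), with det(I−A) = 0.2675:
  x_D = (0.55·190 + 0.45·20) / 0.2675 = 113.50 / 0.2675 ≈ 424.30
  x_U = (0.20·190 + 0.65·20) / 0.2675 = 51.00 / 0.2675 ≈ 190.65

x_D = 424.30, x_U = 190.65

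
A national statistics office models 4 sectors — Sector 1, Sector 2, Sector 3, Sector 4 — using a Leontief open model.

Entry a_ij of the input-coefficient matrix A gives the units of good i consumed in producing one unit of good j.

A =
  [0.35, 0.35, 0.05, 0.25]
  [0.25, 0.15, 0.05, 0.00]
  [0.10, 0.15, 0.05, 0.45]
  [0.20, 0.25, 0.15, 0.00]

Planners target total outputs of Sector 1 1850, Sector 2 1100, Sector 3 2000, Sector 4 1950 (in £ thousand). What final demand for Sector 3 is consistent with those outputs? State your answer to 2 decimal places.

I − A =
  [   0.65    -0.35    -0.05    -0.25]
  [  -0.25     0.85    -0.05     0.00]
  [  -0.10    -0.15     0.95    -0.45]
  [  -0.20    -0.25    -0.15     1.00]
d = (I − A) x:
  d_1 = (+0.65)·1850 + (-0.35)·1100 + (-0.05)·2000 + (-0.25)·1950 = 230.00
  d_2 = (-0.25)·1850 + (+0.85)·1100 + (-0.05)·2000 + (+0.00)·1950 = 372.50
  d_3 = (-0.10)·1850 + (-0.15)·1100 + (+0.95)·2000 + (-0.45)·1950 = 672.50
  d_4 = (-0.20)·1850 + (-0.25)·1100 + (-0.15)·2000 + (+1.00)·1950 = 1005.00

d_3 = 672.50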